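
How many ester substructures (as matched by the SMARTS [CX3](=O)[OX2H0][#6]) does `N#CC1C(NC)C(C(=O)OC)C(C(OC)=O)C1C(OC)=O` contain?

3

[CX3](=O)[OX2H0][#6] is the SMARTS for an ester: a carbonyl carbon bonded to an oxygen that is itself bonded to carbon (no H on that O).
The molecule carries 3 separate instances of a methyl-ester group (-C(=O)OCH3) meeting every constraint; each maps to a distinct set of atoms, giving 3 matches.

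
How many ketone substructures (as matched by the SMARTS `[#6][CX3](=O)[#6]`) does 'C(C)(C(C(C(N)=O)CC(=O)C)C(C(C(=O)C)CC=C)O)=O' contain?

3

[#6][CX3](=O)[#6] is the SMARTS for a ketone: a carbonyl carbon (no H) flanked by two carbons.
The molecule carries 3 separate instances of an acetyl/ketone group (-C(=O)CH3) meeting every constraint; each maps to a distinct set of atoms, giving 3 matches.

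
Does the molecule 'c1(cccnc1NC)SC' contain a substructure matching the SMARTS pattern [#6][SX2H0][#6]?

Yes

The pattern [#6][SX2H0][#6] describes an aliphatic sulfur bridging two carbons with no H on the sulfur — a thioether.
The molecule carries a methylthio ether (-SCH3), whose atoms satisfy every constraint of the query, so the pattern matches.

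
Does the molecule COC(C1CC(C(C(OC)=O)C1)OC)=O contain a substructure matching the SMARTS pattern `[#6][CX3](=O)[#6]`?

No

The pattern [#6][CX3](=O)[#6] describes a carbonyl carbon (no H) flanked by two carbons — a ketone.
The closest candidate here is a methyl-ester group (-C(=O)OCH3), but one neighbour of the carbonyl carbon is O, not C. No other fragment satisfies the full query, so there is no match.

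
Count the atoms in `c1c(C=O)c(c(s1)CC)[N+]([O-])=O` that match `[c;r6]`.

0

Check the 12 heavy atoms by environment: 1× s (aromatic, in 5-ring) → no; 4× c (aromatic, in 5-ring) → no; 3× C (acyclic) → no; 2× O (acyclic) → no; 1× N (charge +1, acyclic) → no; 1× O (charge -1, acyclic) → no.
No environment satisfies the query, so 0 matching atoms.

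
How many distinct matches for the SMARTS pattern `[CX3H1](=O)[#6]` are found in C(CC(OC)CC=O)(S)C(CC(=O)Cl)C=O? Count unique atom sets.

2

[CX3H1](=O)[#6] is the SMARTS for an aldehyde: an sp2 carbon with one H, double-bonded to O and single-bonded to carbon.
The molecule carries 2 separate instances of an aldehyde (-CHO) meeting every constraint; each maps to a distinct set of atoms, giving 2 matches.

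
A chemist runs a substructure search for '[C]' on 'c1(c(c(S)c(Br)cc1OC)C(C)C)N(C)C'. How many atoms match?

The query [C] means: uppercase C matches aliphatic (non-aromatic) carbon only.
Check the 16 heavy atoms by environment: 6× c (aromatic) → no; 1× S → no; 1× Br → no; 6× C → match; 1× N → no; 1× O → no.
That gives 6 matching atoms.

6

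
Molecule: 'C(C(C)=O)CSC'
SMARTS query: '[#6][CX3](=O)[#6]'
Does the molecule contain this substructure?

Yes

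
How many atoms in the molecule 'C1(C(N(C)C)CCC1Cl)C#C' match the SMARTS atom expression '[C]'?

9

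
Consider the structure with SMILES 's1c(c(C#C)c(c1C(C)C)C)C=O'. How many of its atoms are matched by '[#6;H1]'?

3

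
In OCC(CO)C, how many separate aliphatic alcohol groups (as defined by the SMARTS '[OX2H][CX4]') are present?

2

[OX2H][CX4] is the SMARTS for an aliphatic alcohol: a hydroxyl oxygen bound to an sp3 (X4) carbon.
The molecule carries 2 separate instances of a hydroxyl group (-OH) meeting every constraint; each maps to a distinct set of atoms, giving 2 matches.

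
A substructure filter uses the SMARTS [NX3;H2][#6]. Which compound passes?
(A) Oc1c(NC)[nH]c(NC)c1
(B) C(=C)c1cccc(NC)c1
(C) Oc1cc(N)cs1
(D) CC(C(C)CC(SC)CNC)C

C

[NX3;H2][#6] describes a trivalent nitrogen with two H attached to carbon (a primary amine).
(A) has an N-methylamino group (-NHCH3) but the nitrogen bears two carbons and only one H (H1), not H2.
(B) has an N-methylamino group (-NHCH3) but the nitrogen bears two carbons and only one H (H1), not H2.
(C) contains a primary amino group (-NH2), which satisfies every atom and bond constraint.
(D) has an N-methylamino group (-NHCH3) but the nitrogen bears two carbons and only one H (H1), not H2.
So the answer is (C).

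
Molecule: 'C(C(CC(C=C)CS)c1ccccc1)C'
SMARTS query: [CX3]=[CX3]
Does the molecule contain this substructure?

The pattern [CX3]=[CX3] describes a non-aromatic C=C double bond between two sp2 carbons — an alkene.
The molecule carries a vinyl group (-CH=CH2), whose atoms satisfy every constraint of the query, so the pattern matches.

Yes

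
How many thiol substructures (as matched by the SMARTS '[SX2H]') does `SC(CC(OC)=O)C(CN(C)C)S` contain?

2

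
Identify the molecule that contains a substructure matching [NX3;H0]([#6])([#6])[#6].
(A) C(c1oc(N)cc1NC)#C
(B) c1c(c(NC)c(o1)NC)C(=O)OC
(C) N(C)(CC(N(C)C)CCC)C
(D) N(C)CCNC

[NX3;H0]([#6])([#6])[#6] describes a trivalent nitrogen with no H, bonded to three carbons (a tertiary amine).
(A) has an N-methylamino group (-NHCH3) but the nitrogen still has one H (H1), not H0.
(B) has an N-methylamino group (-NHCH3) but the nitrogen still has one H (H1), not H0.
(C) contains a dimethylamino group (-N(CH3)2), which satisfies every atom and bond constraint.
(D) has an N-methylamino group (-NHCH3) but the nitrogen still has one H (H1), not H0.
So the answer is (C).

C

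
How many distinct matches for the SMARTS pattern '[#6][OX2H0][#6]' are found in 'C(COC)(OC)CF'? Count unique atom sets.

2

[#6][OX2H0][#6] is the SMARTS for an ether: an aliphatic oxygen bridging two carbons with no H on the oxygen.
The molecule carries 2 separate instances of a methoxy ether (-OCH3) meeting every constraint; each maps to a distinct set of atoms, giving 2 matches.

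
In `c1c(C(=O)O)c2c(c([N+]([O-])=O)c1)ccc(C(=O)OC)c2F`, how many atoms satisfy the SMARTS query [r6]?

The query [r6] means: r6 matches atoms in a six-membered ring.
Check the 21 heavy atoms by environment: 10× c (aromatic, in 6-ring) → match; 3× C (acyclic) → no; 5× O (acyclic) → no; 1× F (acyclic) → no; 1× N (charge +1, acyclic) → no; 1× O (charge -1, acyclic) → no.
That gives 10 matching atoms.

10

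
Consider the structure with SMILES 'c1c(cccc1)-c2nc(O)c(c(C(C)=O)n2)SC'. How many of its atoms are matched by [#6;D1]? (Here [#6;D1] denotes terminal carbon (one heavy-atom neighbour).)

2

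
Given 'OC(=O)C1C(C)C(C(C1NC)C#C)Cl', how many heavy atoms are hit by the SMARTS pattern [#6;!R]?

5

The query [#6;!R] means: carbon not in any ring.
Check the 14 heavy atoms by environment: 5× C (in 5-ring) → no; 1× Cl (acyclic) → no; 5× C (acyclic) → match; 1× N (acyclic) → no; 2× O (acyclic) → no.
That gives 5 matching atoms.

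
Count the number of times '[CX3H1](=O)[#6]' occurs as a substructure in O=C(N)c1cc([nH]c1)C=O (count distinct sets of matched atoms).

[CX3H1](=O)[#6] is the SMARTS for an aldehyde: an sp2 carbon with one H, double-bonded to O and single-bonded to carbon.
Exactly one fragment in the molecule meets all constraints, giving 1 match.

1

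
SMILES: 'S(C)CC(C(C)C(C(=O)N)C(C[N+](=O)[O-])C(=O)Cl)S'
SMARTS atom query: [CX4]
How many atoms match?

8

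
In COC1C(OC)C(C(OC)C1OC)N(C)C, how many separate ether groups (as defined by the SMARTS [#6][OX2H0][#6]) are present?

4

[#6][OX2H0][#6] is the SMARTS for an ether: an aliphatic oxygen bridging two carbons with no H on the oxygen.
The molecule carries 4 separate instances of a methoxy ether (-OCH3) meeting every constraint; each maps to a distinct set of atoms, giving 4 matches.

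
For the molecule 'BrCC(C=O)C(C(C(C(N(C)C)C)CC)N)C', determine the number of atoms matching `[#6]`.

13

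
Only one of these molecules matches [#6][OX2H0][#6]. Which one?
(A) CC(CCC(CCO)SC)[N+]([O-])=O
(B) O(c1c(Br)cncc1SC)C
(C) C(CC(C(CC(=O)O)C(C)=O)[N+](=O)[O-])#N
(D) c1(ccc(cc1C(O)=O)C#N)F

[#6][OX2H0][#6] describes an aliphatic oxygen bridging two carbons with no H on the oxygen (an ether).
(A) has a hydroxyl group (-OH) but the oxygen has H1, not H0 bridging two carbons.
(B) contains a methoxy ether (-OCH3), which satisfies every atom and bond constraint.
(C) has a carboxylic acid group (-C(=O)OH) but the -OH oxygen has H1; the =O is OX1, not OX2.
(D) has a carboxylic acid group (-C(=O)OH) but the -OH oxygen has H1; the =O is OX1, not OX2.
So the answer is (B).

B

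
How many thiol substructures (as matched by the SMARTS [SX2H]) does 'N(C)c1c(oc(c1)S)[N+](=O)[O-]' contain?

1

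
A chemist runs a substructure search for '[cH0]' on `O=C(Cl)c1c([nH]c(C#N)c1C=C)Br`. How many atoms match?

4

Check the 13 heavy atoms by environment: 1× n (aromatic, H1) → no; 4× c (aromatic, H0) → match; 2× C (H0) → no; 1× O (H0) → no; 1× Cl (H0) → no; 1× C (H1) → no; 1× C (H2) → no; 1× N (H0) → no; 1× Br (H0) → no.
That gives 4 matching atoms.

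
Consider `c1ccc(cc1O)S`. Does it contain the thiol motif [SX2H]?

Yes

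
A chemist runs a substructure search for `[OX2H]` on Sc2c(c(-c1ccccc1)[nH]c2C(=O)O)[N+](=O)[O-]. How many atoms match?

The query [OX2H] means: aliphatic oxygen with two connections, one of which is H — an -OH oxygen.
Check the 18 heavy atoms by environment: 1× n (aromatic, H1, X3) → no; 5× c (aromatic, H0, X3) → no; 5× c (aromatic, H1, X3) → no; 1× S (H1, X2) → no; 1× C (H0, X3) → no; 2× O (H0, X1) → no; 1× O (H1, X2) → match; 1× N (charge +1, H0, X3) → no; 1× O (charge -1, H0, X1) → no.
That gives 1 matching atom.

1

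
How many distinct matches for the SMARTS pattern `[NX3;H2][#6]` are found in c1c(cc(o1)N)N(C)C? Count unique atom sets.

1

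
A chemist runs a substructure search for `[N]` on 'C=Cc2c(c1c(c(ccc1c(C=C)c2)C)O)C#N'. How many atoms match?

1

The query [N] means: uppercase N matches aliphatic (non-aromatic) nitrogen only.
Check the 18 heavy atoms by environment: 10× c (aromatic) → no; 6× C → no; 1× N → match; 1× O → no.
That gives 1 matching atom.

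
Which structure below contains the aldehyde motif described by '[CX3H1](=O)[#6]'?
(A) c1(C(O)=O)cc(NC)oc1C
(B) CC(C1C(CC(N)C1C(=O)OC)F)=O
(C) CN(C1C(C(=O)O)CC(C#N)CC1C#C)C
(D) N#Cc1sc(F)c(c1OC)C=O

D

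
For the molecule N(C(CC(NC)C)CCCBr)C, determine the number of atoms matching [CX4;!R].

The query [CX4;!R] means: aliphatic carbon with four total connections, not in a ring.
Check the 12 heavy atoms by environment: 9× C (X4, acyclic) → match; 1× Br (X1, acyclic) → no; 2× N (X3, acyclic) → no.
That gives 9 matching atoms.

9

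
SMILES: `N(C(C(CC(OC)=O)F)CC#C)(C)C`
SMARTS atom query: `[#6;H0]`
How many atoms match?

The query [#6;H0] means: any carbon with no attached hydrogen.
Check the 14 heavy atoms by environment: 2× C (H2) → no; 3× C (H1) → no; 2× C (H0) → match; 2× O (H0) → no; 3× C (H3) → no; 1× F (H0) → no; 1× N (H0) → no.
That gives 2 matching atoms.

2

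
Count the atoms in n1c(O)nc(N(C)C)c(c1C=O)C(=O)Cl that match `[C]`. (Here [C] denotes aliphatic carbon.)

4

The query [C] means: uppercase C matches aliphatic (non-aromatic) carbon only.
Check the 15 heavy atoms by environment: 2× n (aromatic) → no; 4× c (aromatic) → no; 1× N → no; 4× C → match; 3× O → no; 1× Cl → no.
That gives 4 matching atoms.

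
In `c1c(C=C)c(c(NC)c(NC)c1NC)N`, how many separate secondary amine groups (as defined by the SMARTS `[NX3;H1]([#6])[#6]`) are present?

[NX3;H1]([#6])[#6] is the SMARTS for a secondary amine: a trivalent nitrogen with one H, bonded to two carbons.
The molecule carries 3 separate instances of an N-methylamino group (-NHCH3) meeting every constraint; each maps to a distinct set of atoms, giving 3 matches.

3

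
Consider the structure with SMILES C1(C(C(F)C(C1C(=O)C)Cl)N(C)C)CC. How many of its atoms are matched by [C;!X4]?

Check the 15 heavy atoms by environment: 10× C (X4) → no; 1× F (X1) → no; 1× N (X3) → no; 1× C (X3) → match; 1× O (X1) → no; 1× Cl (X1) → no.
That gives 1 matching atom.

1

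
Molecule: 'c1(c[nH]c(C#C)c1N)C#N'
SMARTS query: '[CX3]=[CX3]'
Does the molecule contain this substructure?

No

The pattern [CX3]=[CX3] describes a non-aromatic C=C double bond between two sp2 carbons — an alkene.
The closest candidate here is an ethynyl group (-C#CH), but the C-C bond is a triple bond, not a double bond. No other fragment satisfies the full query, so there is no match.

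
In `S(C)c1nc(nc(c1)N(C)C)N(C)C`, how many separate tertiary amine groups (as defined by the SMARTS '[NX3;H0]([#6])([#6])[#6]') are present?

[NX3;H0]([#6])([#6])[#6] is the SMARTS for a tertiary amine: a trivalent nitrogen with no H, bonded to three carbons.
The molecule carries 2 separate instances of a dimethylamino group (-N(CH3)2) meeting every constraint; each maps to a distinct set of atoms, giving 2 matches.

2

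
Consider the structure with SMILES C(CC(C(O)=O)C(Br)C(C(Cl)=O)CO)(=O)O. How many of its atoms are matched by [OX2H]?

Check the 16 heavy atoms by environment: 2× C (H2, X4) → no; 3× C (H1, X4) → no; 3× C (H0, X3) → no; 3× O (H0, X1) → no; 3× O (H1, X2) → match; 1× Br (H0, X1) → no; 1× Cl (H0, X1) → no.
That gives 3 matching atoms.

3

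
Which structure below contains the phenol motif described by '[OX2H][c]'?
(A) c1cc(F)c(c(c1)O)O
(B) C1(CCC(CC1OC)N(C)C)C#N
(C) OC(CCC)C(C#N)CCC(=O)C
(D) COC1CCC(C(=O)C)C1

A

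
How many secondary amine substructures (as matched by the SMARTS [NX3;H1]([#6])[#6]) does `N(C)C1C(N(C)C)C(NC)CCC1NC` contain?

3

[NX3;H1]([#6])[#6] is the SMARTS for a secondary amine: a trivalent nitrogen with one H, bonded to two carbons.
The molecule carries 3 separate instances of an N-methylamino group (-NHCH3) meeting every constraint; each maps to a distinct set of atoms, giving 3 matches.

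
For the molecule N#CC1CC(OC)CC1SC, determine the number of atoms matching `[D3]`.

3

The query [D3] means: atom with exactly three heavy-atom neighbours.
Check the 11 heavy atoms by environment: 3× C (D3) → match; 3× C (D2) → no; 1× S (D2) → no; 2× C (D1) → no; 1× N (D1) → no; 1× O (D2) → no.
That gives 3 matching atoms.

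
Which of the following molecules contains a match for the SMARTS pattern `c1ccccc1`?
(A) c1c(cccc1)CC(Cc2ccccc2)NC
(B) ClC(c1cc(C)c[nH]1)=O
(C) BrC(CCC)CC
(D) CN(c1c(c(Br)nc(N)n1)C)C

A

c1ccccc1 describes six aromatic carbons in a ring (a benzene ring).
(A) contains a phenyl ring, which satisfies every atom and bond constraint.
(B) has a methyl group (-CH3) but no six-membered all-carbon aromatic ring is present.
(C) has a methyl group (-CH3) but no six-membered all-carbon aromatic ring is present.
(D) has a methyl group (-CH3) but no six-membered all-carbon aromatic ring is present.
So the answer is (A).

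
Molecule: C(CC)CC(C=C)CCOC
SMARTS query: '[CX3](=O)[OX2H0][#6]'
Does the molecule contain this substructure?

The pattern [CX3](=O)[OX2H0][#6] describes a carbonyl carbon bonded to an oxygen that is itself bonded to carbon (no H on that O) — an ester.
The closest candidate here is a methoxy ether (-OCH3), but the ether oxygen is not adjacent to a C=O carbon. No other fragment satisfies the full query, so there is no match.

No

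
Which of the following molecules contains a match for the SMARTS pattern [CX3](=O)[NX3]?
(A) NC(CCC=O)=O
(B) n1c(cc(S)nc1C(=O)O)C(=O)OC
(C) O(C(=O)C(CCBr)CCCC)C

[CX3](=O)[NX3] describes a carbonyl carbon bonded to a trivalent nitrogen (an amide).
(A) contains a primary amide (-C(=O)NH2), which satisfies every atom and bond constraint.
(B) has a carboxylic acid group (-C(=O)OH) but the carbonyl is bonded to O, not to an NX3 nitrogen.
(C) has a methyl-ester group (-C(=O)OCH3) but the carbonyl is bonded to O, not to an NX3 nitrogen.
So the answer is (A).

A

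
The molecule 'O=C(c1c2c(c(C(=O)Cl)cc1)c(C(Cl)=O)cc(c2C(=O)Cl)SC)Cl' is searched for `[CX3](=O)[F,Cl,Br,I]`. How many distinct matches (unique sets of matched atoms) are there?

4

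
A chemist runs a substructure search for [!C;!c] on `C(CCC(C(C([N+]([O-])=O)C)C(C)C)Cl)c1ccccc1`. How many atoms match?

4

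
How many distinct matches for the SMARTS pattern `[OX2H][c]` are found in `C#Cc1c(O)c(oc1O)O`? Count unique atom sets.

3

[OX2H][c] is the SMARTS for a phenol: a hydroxyl oxygen attached to an aromatic carbon.
The molecule carries 3 separate instances of a hydroxyl group (-OH) meeting every constraint; each maps to a distinct set of atoms, giving 3 matches.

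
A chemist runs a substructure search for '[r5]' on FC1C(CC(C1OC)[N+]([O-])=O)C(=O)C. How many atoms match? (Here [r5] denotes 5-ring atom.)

The query [r5] means: r5 matches atoms in a five-membered ring.
Check the 14 heavy atoms by environment: 5× C (in 5-ring) → match; 1× N (charge +1, acyclic) → no; 1× O (charge -1, acyclic) → no; 3× O (acyclic) → no; 3× C (acyclic) → no; 1× F (acyclic) → no.
That gives 5 matching atoms.

5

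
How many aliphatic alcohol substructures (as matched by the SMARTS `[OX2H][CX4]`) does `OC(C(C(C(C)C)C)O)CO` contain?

3

[OX2H][CX4] is the SMARTS for an aliphatic alcohol: a hydroxyl oxygen bound to an sp3 (X4) carbon.
The molecule carries 3 separate instances of a hydroxyl group (-OH) meeting every constraint; each maps to a distinct set of atoms, giving 3 matches.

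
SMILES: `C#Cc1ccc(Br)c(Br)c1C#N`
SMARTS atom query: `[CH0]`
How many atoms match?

2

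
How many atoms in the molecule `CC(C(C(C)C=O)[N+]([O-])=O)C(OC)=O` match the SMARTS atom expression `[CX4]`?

Check the 14 heavy atoms by environment: 6× C (X4) → match; 1× N (charge +1, X3) → no; 1× O (charge -1, X1) → no; 3× O (X1) → no; 2× C (X3) → no; 1× O (X2) → no.
That gives 6 matching atoms.

6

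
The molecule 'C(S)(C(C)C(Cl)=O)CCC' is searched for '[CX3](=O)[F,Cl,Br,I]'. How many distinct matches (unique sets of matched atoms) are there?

1

[CX3](=O)[F,Cl,Br,I] is the SMARTS for an acyl halide: a carbonyl carbon bonded to a halogen.
Exactly one fragment in the molecule meets all constraints, giving 1 match.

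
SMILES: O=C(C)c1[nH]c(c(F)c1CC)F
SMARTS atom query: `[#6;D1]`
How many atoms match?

2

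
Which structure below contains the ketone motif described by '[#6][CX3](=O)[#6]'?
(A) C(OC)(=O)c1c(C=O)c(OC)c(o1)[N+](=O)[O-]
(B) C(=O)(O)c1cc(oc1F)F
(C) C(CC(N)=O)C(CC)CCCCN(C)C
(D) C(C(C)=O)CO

D

[#6][CX3](=O)[#6] describes a carbonyl carbon (no H) flanked by two carbons (a ketone).
(A) has an aldehyde (-CHO) but the carbonyl carbon has H1, so it is not flanked by two carbons.
(B) has a carboxylic acid group (-C(=O)OH) but one neighbour of the carbonyl carbon is O, not C.
(C) has a primary amide (-C(=O)NH2) but one neighbour of the carbonyl carbon is N, not C.
(D) contains an acetyl/ketone group (-C(=O)CH3), which satisfies every atom and bond constraint.
So the answer is (D).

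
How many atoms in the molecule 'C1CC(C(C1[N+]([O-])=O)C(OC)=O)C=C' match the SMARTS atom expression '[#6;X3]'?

Check the 14 heavy atoms by environment: 6× C (X4) → no; 1× N (charge +1, X3) → no; 1× O (charge -1, X1) → no; 2× O (X1) → no; 3× C (X3) → match; 1× O (X2) → no.
That gives 3 matching atoms.

3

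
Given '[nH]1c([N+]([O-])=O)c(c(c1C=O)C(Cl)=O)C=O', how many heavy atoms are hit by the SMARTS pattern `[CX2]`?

0

The query [CX2] means: C with X2: aliphatic carbon with exactly 2 total connections.
Check the 15 heavy atoms by environment: 1× n (aromatic, X3) → no; 4× c (aromatic, X3) → no; 3× C (X3) → no; 4× O (X1) → no; 1× N (charge +1, X3) → no; 1× O (charge -1, X1) → no; 1× Cl (X1) → no.
No environment satisfies the query, so 0 matching atoms.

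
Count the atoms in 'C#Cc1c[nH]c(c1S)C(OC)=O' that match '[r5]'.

5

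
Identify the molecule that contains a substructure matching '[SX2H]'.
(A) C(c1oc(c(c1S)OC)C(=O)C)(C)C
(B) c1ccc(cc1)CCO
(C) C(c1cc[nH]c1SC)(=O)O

[SX2H] describes an aliphatic sulfur with two connections, one being H (a thiol).
(A) contains a thiol (-SH), which satisfies every atom and bond constraint.
(B) has a hydroxyl group (-OH) but it is an -OH, not an -SH.
(C) has a methylthio ether (-SCH3) but the sulfur has H0 (bonded to two carbons), not H1.
So the answer is (A).

A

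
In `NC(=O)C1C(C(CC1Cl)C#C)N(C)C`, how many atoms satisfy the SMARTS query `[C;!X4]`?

The query [C;!X4] means: aliphatic carbon that does not have four total connections.
Check the 14 heavy atoms by environment: 7× C (X4) → no; 1× Cl (X1) → no; 2× C (X2) → match; 2× N (X3) → no; 1× C (X3) → match; 1× O (X1) → no.
Summing the matching environments: 2 + 1 = 3 matching atoms.

3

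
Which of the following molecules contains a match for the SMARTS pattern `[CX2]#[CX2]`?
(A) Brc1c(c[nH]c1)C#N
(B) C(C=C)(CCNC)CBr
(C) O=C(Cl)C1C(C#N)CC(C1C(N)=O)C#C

C

[CX2]#[CX2] describes a carbon-carbon triple bond (an alkyne).
(A) has a nitrile (-C#N) but the triple bond is C#N, not C#C.
(B) has a vinyl group (-CH=CH2) but the C=C is a double bond; both carbons are CX3, not CX2.
(C) contains an ethynyl group (-C#CH), which satisfies every atom and bond constraint.
So the answer is (C).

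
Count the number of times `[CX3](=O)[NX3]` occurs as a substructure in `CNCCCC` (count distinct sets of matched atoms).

0

[CX3](=O)[NX3] is the SMARTS for an amide: a carbonyl carbon bonded to a trivalent nitrogen.
No fragment in the molecule satisfies every constraint, giving 0 matches.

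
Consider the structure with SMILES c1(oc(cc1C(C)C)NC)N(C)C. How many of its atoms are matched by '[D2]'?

3

Check the 13 heavy atoms by environment: 1× o (aromatic, D2) → match; 3× c (aromatic, D3) → no; 1× c (aromatic, D2) → match; 1× N (D3) → no; 5× C (D1) → no; 1× C (D3) → no; 1× N (D2) → match.
Summing the matching environments: 1 + 1 + 1 = 3 matching atoms.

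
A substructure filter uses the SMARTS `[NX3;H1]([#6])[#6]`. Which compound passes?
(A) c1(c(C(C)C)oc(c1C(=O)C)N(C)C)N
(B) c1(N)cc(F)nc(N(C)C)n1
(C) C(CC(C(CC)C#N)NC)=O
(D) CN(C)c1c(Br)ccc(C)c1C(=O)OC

[NX3;H1]([#6])[#6] describes a trivalent nitrogen with one H, bonded to two carbons (a secondary amine).
(A) has a dimethylamino group (-N(CH3)2) but the nitrogen has H0, not H1.
(B) has a primary amino group (-NH2) but the nitrogen has H2 and only one carbon neighbour.
(C) contains an N-methylamino group (-NHCH3), which satisfies every atom and bond constraint.
(D) has a dimethylamino group (-N(CH3)2) but the nitrogen has H0, not H1.
So the answer is (C).

C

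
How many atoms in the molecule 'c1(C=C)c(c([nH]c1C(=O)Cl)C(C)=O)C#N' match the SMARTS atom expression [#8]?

Check the 15 heavy atoms by environment: 1× n (aromatic) → no; 4× c (aromatic) → no; 6× C → no; 2× O → match; 1× Cl → no; 1× N → no.
That gives 2 matching atoms.

2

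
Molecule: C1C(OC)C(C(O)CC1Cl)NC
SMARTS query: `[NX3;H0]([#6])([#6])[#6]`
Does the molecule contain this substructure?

No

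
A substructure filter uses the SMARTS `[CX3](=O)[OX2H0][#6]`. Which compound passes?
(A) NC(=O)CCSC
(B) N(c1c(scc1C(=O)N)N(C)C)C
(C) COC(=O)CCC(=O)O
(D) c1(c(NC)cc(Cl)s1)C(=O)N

C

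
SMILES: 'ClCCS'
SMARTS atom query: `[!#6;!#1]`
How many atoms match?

The query [!#6;!#1] means: not carbon and not hydrogen — any heteroatom.
Check the 4 heavy atoms by environment: 2× C → no; 1× S → match; 1× Cl → match.
Summing the matching environments: 1 + 1 = 2 matching atoms.

2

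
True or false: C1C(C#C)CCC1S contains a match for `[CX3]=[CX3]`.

The pattern [CX3]=[CX3] describes a non-aromatic C=C double bond between two sp2 carbons — an alkene.
The closest candidate here is an ethynyl group (-C#CH), but the C-C bond is a triple bond, not a double bond. No other fragment satisfies the full query, so there is no match.

False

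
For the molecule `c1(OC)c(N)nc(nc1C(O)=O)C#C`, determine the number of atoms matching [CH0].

2

The query [CH0] means: aliphatic carbon with no attached hydrogen.
Check the 14 heavy atoms by environment: 2× n (aromatic, H0) → no; 4× c (aromatic, H0) → no; 1× N (H2) → no; 2× C (H0) → match; 2× O (H0) → no; 1× O (H1) → no; 1× C (H1) → no; 1× C (H3) → no.
That gives 2 matching atoms.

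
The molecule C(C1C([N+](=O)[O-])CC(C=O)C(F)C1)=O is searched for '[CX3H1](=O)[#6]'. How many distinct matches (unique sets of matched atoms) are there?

[CX3H1](=O)[#6] is the SMARTS for an aldehyde: an sp2 carbon with one H, double-bonded to O and single-bonded to carbon.
The molecule carries 2 separate instances of an aldehyde (-CHO) meeting every constraint; each maps to a distinct set of atoms, giving 2 matches.

2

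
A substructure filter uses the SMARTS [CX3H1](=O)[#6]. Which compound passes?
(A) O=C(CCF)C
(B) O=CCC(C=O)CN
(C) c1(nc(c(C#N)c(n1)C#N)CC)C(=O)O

B

[CX3H1](=O)[#6] describes an sp2 carbon with one H, double-bonded to O and single-bonded to carbon (an aldehyde).
(A) has an acetyl/ketone group (-C(=O)CH3) but the carbonyl carbon has H0 (two carbon neighbours), not H1.
(B) contains an aldehyde (-CHO), which satisfies every atom and bond constraint.
(C) has a carboxylic acid group (-C(=O)OH) but the carbonyl carbon has H0 and is bonded to O, not H1.
So the answer is (B).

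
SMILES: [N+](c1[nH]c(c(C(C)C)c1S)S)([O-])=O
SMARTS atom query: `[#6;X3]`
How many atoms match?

4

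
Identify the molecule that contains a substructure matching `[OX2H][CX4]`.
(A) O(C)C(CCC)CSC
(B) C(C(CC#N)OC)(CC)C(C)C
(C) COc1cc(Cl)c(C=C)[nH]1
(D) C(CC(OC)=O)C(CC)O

[OX2H][CX4] describes a hydroxyl oxygen bound to an sp3 (X4) carbon (an aliphatic alcohol).
(A) has a methoxy ether (-OCH3) but the oxygen has H0 (ether), not H1.
(B) has a methoxy ether (-OCH3) but the oxygen has H0 (ether), not H1.
(C) has a methoxy ether (-OCH3) but the oxygen has H0 (ether), not H1.
(D) contains a hydroxyl group (-OH), which satisfies every atom and bond constraint.
So the answer is (D).

D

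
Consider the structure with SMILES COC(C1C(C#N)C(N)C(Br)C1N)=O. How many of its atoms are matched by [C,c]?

The query [C,c] means: comma = OR; matches aliphatic or aromatic carbon — same as #6.
Check the 14 heavy atoms by environment: 8× C → match; 3× N → no; 2× O → no; 1× Br → no.
That gives 8 matching atoms.

8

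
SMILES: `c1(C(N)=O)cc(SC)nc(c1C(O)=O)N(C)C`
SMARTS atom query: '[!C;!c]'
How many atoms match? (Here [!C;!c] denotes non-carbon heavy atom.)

Check the 17 heavy atoms by environment: 1× n (aromatic) → match; 5× c (aromatic) → no; 2× N → match; 5× C → no; 1× S → match; 3× O → match.
Summing the matching environments: 1 + 2 + 1 + 3 = 7 matching atoms.

7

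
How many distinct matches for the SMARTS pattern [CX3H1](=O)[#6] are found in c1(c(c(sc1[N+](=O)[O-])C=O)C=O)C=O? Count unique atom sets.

3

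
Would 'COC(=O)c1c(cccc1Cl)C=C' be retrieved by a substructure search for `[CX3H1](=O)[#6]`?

No

The pattern [CX3H1](=O)[#6] describes an sp2 carbon with one H, double-bonded to O and single-bonded to carbon — an aldehyde.
The closest candidate here is a methyl-ester group (-C(=O)OCH3), but the carbonyl carbon has H0, not H1. No other fragment satisfies the full query, so there is no match.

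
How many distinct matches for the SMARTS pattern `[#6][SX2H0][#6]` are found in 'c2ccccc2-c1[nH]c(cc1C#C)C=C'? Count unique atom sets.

0

[#6][SX2H0][#6] is the SMARTS for a thioether: an aliphatic sulfur bridging two carbons with no H on the sulfur.
No fragment in the molecule satisfies every constraint, giving 0 matches.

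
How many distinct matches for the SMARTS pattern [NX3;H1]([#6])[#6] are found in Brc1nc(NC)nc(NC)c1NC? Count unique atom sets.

[NX3;H1]([#6])[#6] is the SMARTS for a secondary amine: a trivalent nitrogen with one H, bonded to two carbons.
The molecule carries 3 separate instances of an N-methylamino group (-NHCH3) meeting every constraint; each maps to a distinct set of atoms, giving 3 matches.

3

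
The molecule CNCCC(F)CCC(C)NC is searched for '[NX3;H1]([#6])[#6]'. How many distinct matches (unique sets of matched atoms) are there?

[NX3;H1]([#6])[#6] is the SMARTS for a secondary amine: a trivalent nitrogen with one H, bonded to two carbons.
The molecule carries 2 separate instances of an N-methylamino group (-NHCH3) meeting every constraint; each maps to a distinct set of atoms, giving 2 matches.

2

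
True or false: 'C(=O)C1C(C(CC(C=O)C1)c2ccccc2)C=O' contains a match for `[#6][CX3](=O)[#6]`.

The pattern [#6][CX3](=O)[#6] describes a carbonyl carbon (no H) flanked by two carbons — a ketone.
The closest candidate here is an aldehyde (-CHO), but the carbonyl carbon has H1, so it is not flanked by two carbons. No other fragment satisfies the full query, so there is no match.

False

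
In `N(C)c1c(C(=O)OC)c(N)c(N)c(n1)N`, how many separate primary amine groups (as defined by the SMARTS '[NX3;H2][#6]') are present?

[NX3;H2][#6] is the SMARTS for a primary amine: a trivalent nitrogen with two H attached to carbon.
The molecule carries 3 separate instances of a primary amino group (-NH2) meeting every constraint; each maps to a distinct set of atoms, giving 3 matches.

3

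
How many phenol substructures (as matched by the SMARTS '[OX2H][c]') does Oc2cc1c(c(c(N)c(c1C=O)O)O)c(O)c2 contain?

[OX2H][c] is the SMARTS for a phenol: a hydroxyl oxygen attached to an aromatic carbon.
The molecule carries 4 separate instances of a hydroxyl group (-OH) meeting every constraint; each maps to a distinct set of atoms, giving 4 matches.

4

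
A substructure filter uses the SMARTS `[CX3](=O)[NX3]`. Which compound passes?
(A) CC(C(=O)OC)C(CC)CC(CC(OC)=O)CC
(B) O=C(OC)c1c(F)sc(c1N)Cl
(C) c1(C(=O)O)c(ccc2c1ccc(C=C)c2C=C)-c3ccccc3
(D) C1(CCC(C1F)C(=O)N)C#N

D

[CX3](=O)[NX3] describes a carbonyl carbon bonded to a trivalent nitrogen (an amide).
(A) has a methyl-ester group (-C(=O)OCH3) but the carbonyl is bonded to O, not to an NX3 nitrogen.
(B) has a methyl-ester group (-C(=O)OCH3) but the carbonyl is bonded to O, not to an NX3 nitrogen.
(C) has a carboxylic acid group (-C(=O)OH) but the carbonyl is bonded to O, not to an NX3 nitrogen.
(D) contains a primary amide (-C(=O)NH2), which satisfies every atom and bond constraint.
So the answer is (D).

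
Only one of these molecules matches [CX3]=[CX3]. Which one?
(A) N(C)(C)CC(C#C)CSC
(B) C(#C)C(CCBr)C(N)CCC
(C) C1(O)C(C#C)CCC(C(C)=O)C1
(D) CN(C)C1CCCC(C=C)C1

[CX3]=[CX3] describes a non-aromatic C=C double bond between two sp2 carbons (an alkene).
(A) has an ethynyl group (-C#CH) but the C-C bond is a triple bond, not a double bond.
(B) has an ethyl group (-CH2CH3) but its C-C bond is a single bond between CX4 carbons, not CX3=CX3.
(C) has an ethynyl group (-C#CH) but the C-C bond is a triple bond, not a double bond.
(D) contains a vinyl group (-CH=CH2), which satisfies every atom and bond constraint.
So the answer is (D).

D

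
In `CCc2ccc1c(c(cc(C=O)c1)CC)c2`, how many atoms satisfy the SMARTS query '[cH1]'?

Check the 16 heavy atoms by environment: 5× c (aromatic, H0) → no; 5× c (aromatic, H1) → match; 1× C (H1) → no; 1× O (H0) → no; 2× C (H2) → no; 2× C (H3) → no.
That gives 5 matching atoms.

5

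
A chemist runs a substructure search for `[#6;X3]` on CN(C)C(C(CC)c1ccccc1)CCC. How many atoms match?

6

Check the 16 heavy atoms by environment: 9× C (X4) → no; 1× N (X3) → no; 6× c (aromatic, X3) → match.
That gives 6 matching atoms.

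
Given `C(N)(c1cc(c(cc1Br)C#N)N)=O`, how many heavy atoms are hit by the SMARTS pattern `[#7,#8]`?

4

Check the 13 heavy atoms by environment: 6× c (aromatic) → no; 3× N → match; 2× C → no; 1× O → match; 1× Br → no.
Summing the matching environments: 3 + 1 = 4 matching atoms.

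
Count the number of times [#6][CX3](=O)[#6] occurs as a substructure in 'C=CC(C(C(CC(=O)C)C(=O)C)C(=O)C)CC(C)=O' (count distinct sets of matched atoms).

4

[#6][CX3](=O)[#6] is the SMARTS for a ketone: a carbonyl carbon (no H) flanked by two carbons.
The molecule carries 4 separate instances of an acetyl/ketone group (-C(=O)CH3) meeting every constraint; each maps to a distinct set of atoms, giving 4 matches.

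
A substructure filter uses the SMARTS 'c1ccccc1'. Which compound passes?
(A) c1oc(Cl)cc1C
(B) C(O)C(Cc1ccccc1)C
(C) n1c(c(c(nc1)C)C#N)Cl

c1ccccc1 describes six aromatic carbons in a ring (a benzene ring).
(A) has a methyl group (-CH3) but no six-membered all-carbon aromatic ring is present.
(B) contains a phenyl ring, which satisfies every atom and bond constraint.
(C) has a methyl group (-CH3) but no six-membered all-carbon aromatic ring is present.
So the answer is (B).

B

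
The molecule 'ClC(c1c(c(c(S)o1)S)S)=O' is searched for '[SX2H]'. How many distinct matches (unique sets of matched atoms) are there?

[SX2H] is the SMARTS for a thiol: an aliphatic sulfur with two connections, one being H.
The molecule carries 3 separate instances of a thiol (-SH) meeting every constraint; each maps to a distinct set of atoms, giving 3 matches.

3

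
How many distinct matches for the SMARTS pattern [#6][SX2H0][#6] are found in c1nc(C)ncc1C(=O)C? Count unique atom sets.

0

[#6][SX2H0][#6] is the SMARTS for a thioether: an aliphatic sulfur bridging two carbons with no H on the sulfur.
No fragment in the molecule satisfies every constraint, giving 0 matches.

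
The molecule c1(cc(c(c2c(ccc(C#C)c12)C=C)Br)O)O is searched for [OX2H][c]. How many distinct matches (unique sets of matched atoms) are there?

[OX2H][c] is the SMARTS for a phenol: a hydroxyl oxygen attached to an aromatic carbon.
The molecule carries 2 separate instances of a hydroxyl group (-OH) meeting every constraint; each maps to a distinct set of atoms, giving 2 matches.

2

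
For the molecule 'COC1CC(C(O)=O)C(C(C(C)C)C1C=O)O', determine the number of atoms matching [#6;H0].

Check the 17 heavy atoms by environment: 1× C (H2) → no; 7× C (H1) → no; 3× O (H0) → no; 3× C (H3) → no; 2× O (H1) → no; 1× C (H0) → match.
That gives 1 matching atom.

1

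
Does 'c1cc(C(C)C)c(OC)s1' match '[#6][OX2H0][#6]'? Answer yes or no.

The pattern [#6][OX2H0][#6] describes an aliphatic oxygen bridging two carbons with no H on the oxygen — an ether.
The molecule carries a methoxy ether (-OCH3), whose atoms satisfy every constraint of the query, so the pattern matches.

Yes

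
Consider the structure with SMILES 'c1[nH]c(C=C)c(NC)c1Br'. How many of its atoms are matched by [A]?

Check the 10 heavy atoms by environment: 1× n (aromatic) → no; 4× c (aromatic) → no; 1× Br → match; 3× C → match; 1× N → match.
Summing the matching environments: 1 + 3 + 1 = 5 matching atoms.

5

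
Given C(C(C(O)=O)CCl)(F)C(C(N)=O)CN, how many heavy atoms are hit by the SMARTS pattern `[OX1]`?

Check the 14 heavy atoms by environment: 5× C (X4) → no; 2× C (X3) → no; 2× O (X1) → match; 2× N (X3) → no; 1× Cl (X1) → no; 1× O (X2) → no; 1× F (X1) → no.
That gives 2 matching atoms.

2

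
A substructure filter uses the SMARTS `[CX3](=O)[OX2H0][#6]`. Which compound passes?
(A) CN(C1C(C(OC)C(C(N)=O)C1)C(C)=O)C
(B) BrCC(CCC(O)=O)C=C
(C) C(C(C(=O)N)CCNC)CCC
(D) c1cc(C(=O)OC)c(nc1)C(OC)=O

D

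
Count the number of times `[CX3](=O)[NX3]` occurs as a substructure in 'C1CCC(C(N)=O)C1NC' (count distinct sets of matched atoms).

[CX3](=O)[NX3] is the SMARTS for an amide: a carbonyl carbon bonded to a trivalent nitrogen.
Exactly one fragment in the molecule meets all constraints, giving 1 match.

1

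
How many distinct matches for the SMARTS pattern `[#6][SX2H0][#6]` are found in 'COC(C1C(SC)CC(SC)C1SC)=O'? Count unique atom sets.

3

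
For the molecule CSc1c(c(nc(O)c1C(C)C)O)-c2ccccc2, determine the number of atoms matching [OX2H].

2

Check the 19 heavy atoms by environment: 1× n (aromatic, H0, X2) → no; 6× c (aromatic, H0, X3) → no; 5× c (aromatic, H1, X3) → no; 1× C (H1, X4) → no; 3× C (H3, X4) → no; 2× O (H1, X2) → match; 1× S (H0, X2) → no.
That gives 2 matching atoms.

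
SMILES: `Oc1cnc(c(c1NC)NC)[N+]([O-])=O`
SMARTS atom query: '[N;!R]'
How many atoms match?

The query [N;!R] means: aliphatic nitrogen not in a ring.
Check the 14 heavy atoms by environment: 1× n (aromatic, in 6-ring) → no; 5× c (aromatic, in 6-ring) → no; 2× O (acyclic) → no; 2× N (acyclic) → match; 2× C (acyclic) → no; 1× N (charge +1, acyclic) → match; 1× O (charge -1, acyclic) → no.
Summing the matching environments: 2 + 1 = 3 matching atoms.

3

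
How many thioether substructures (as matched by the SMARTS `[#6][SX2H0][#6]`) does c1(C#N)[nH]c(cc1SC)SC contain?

2

[#6][SX2H0][#6] is the SMARTS for a thioether: an aliphatic sulfur bridging two carbons with no H on the sulfur.
The molecule carries 2 separate instances of a methylthio ether (-SCH3) meeting every constraint; each maps to a distinct set of atoms, giving 2 matches.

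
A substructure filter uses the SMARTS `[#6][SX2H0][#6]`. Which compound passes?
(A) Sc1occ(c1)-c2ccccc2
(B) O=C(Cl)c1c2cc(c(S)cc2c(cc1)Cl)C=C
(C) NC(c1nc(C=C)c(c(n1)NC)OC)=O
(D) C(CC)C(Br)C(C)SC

[#6][SX2H0][#6] describes an aliphatic sulfur bridging two carbons with no H on the sulfur (a thioether).
(A) has a thiol (-SH) but the sulfur has H1, not H0 bridging two carbons.
(B) has a thiol (-SH) but the sulfur has H1, not H0 bridging two carbons.
(C) has a methoxy ether (-OCH3) but the bridging atom is O, not S.
(D) contains a methylthio ether (-SCH3), which satisfies every atom and bond constraint.
So the answer is (D).

D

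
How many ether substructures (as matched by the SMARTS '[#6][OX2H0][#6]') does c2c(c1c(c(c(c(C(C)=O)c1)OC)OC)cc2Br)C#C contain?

[#6][OX2H0][#6] is the SMARTS for an ether: an aliphatic oxygen bridging two carbons with no H on the oxygen.
The molecule carries 2 separate instances of a methoxy ether (-OCH3) meeting every constraint; each maps to a distinct set of atoms, giving 2 matches.

2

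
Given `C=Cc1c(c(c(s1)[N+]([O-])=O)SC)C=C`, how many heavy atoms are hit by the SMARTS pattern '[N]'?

1

The query [N] means: uppercase N matches aliphatic (non-aromatic) nitrogen only.
Check the 14 heavy atoms by environment: 1× s (aromatic) → no; 4× c (aromatic) → no; 1× S → no; 5× C → no; 1× N (charge +1) → match; 1× O (charge -1) → no; 1× O → no.
That gives 1 matching atom.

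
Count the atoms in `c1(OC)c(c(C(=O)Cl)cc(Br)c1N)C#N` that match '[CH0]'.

Check the 15 heavy atoms by environment: 5× c (aromatic, H0) → no; 1× c (aromatic, H1) → no; 2× C (H0) → match; 1× N (H0) → no; 2× O (H0) → no; 1× Cl (H0) → no; 1× N (H2) → no; 1× C (H3) → no; 1× Br (H0) → no.
That gives 2 matching atoms.

2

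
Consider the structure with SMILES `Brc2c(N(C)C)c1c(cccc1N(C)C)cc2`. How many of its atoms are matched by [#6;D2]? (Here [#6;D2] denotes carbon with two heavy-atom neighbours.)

5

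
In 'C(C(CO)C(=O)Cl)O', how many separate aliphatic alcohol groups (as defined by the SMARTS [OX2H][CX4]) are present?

2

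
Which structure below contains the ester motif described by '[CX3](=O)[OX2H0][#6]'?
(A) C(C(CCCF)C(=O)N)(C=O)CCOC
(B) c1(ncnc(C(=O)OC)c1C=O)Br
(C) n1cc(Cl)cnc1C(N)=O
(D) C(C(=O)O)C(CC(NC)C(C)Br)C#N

[CX3](=O)[OX2H0][#6] describes a carbonyl carbon bonded to an oxygen that is itself bonded to carbon (no H on that O) (an ester).
(A) has a primary amide (-C(=O)NH2) but the carbonyl is bonded to N, not to an O-C linkage.
(B) contains a methyl-ester group (-C(=O)OCH3), which satisfies every atom and bond constraint.
(C) has a primary amide (-C(=O)NH2) but the carbonyl is bonded to N, not to an O-C linkage.
(D) has a carboxylic acid group (-C(=O)OH) but the singly-bonded O carries H (OX2H1, not H0).
So the answer is (B).

B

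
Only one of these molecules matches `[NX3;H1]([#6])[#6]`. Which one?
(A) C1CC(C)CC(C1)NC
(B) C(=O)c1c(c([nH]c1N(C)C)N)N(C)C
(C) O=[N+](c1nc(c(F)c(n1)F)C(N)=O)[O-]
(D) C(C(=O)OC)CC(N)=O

A

[NX3;H1]([#6])[#6] describes a trivalent nitrogen with one H, bonded to two carbons (a secondary amine).
(A) contains an N-methylamino group (-NHCH3), which satisfies every atom and bond constraint.
(B) has a dimethylamino group (-N(CH3)2) but the nitrogen has H0, not H1.
(C) has a primary amide (-C(=O)NH2) but the -C(=O)NH2 nitrogen has H2, not H1.
(D) has a primary amide (-C(=O)NH2) but the -C(=O)NH2 nitrogen has H2, not H1.
So the answer is (A).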